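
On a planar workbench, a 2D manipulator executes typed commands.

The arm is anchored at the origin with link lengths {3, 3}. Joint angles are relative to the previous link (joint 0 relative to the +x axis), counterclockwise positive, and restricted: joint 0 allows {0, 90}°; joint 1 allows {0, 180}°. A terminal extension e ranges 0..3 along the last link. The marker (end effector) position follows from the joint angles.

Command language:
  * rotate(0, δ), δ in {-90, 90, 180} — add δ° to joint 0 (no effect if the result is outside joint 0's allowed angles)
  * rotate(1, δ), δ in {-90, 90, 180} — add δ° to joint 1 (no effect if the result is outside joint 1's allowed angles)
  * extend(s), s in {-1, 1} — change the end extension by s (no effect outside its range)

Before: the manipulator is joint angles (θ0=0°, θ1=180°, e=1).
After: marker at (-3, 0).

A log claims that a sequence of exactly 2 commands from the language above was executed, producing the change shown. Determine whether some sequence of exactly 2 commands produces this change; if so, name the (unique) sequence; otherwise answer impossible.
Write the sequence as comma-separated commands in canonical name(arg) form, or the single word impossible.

initial: joint angles (θ0=0°, θ1=180°, e=1)
1. extend(1) → joint angles (θ0=0°, θ1=180°, e=2)
2. extend(1) → joint angles (θ0=0°, θ1=180°, e=3)
no other 2-command option fits: unique.

extend(1), extend(1)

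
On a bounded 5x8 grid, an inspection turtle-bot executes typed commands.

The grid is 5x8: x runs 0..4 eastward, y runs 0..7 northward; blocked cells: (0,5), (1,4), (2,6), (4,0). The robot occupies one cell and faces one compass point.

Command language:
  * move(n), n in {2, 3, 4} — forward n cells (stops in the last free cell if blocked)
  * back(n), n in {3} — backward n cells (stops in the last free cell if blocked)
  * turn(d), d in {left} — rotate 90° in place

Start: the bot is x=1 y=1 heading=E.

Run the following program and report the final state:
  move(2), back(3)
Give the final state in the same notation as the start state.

from: x=1 y=1 heading=E
step 1 (move(2)): x=3 y=1 heading=E
step 2 (back(3)): x=0 y=1 heading=E

x=0 y=1 heading=E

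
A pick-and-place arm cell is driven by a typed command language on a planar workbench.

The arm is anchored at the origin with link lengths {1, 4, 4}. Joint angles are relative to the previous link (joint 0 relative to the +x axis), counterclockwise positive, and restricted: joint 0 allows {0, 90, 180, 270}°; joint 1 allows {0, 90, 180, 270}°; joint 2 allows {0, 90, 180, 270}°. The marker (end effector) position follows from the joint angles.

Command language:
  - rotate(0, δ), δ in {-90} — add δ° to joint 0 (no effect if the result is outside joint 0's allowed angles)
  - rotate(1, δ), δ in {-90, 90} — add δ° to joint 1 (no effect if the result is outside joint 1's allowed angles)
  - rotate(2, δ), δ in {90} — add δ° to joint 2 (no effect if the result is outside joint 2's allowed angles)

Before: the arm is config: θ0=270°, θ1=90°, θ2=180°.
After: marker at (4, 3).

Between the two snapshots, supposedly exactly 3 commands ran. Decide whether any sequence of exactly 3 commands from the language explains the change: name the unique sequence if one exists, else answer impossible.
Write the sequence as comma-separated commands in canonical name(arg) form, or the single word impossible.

t0: config: θ0=270°, θ1=90°, θ2=180°
step 1 (rotate(2, 90)): config: θ0=270°, θ1=90°, θ2=270°
step 2 (rotate(2, 90)): config: θ0=270°, θ1=90°, θ2=0°
step 3 (rotate(2, 90)): config: θ0=270°, θ1=90°, θ2=90°
no rival 3-sequence matches.

rotate(2, 90), rotate(2, 90), rotate(2, 90)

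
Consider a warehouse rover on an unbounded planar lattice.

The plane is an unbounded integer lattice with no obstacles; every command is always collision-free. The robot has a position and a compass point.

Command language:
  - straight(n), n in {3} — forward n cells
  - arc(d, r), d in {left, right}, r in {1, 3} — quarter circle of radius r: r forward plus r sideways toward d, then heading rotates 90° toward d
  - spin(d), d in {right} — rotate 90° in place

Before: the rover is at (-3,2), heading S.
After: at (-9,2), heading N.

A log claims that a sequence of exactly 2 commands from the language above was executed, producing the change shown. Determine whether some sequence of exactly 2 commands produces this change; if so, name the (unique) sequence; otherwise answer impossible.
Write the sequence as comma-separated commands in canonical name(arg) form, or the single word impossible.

key: cell and facing (now N) both changed — the 2 commands mix motion and turning
initial: at (-3,2), heading S
t=1 arc(right, 3) ⇒ at (-6,-1), heading W
t=2 arc(right, 3) ⇒ at (-9,2), heading N
all 36 alternatives checked — unique.

arc(right, 3), arc(right, 3)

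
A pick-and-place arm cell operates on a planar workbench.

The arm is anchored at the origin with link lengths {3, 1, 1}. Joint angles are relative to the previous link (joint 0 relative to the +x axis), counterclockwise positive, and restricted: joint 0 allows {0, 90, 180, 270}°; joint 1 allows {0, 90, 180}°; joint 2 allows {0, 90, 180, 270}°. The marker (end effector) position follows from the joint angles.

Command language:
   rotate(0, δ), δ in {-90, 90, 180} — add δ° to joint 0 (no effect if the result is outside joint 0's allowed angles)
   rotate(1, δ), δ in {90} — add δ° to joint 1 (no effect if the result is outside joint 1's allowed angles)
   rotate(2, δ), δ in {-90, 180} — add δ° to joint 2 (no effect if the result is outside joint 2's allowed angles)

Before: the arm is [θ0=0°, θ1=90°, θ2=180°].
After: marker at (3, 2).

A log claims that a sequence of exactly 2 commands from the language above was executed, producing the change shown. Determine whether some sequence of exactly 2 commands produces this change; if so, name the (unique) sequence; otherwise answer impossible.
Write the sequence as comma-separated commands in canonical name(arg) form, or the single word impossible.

start: [θ0=0°, θ1=90°, θ2=180°]
[1] after rotate(2, -90): [θ0=0°, θ1=90°, θ2=90°]
[2] after rotate(2, -90): [θ0=0°, θ1=90°, θ2=0°]
no other 2-command option fits: unique.

rotate(2, -90), rotate(2, -90)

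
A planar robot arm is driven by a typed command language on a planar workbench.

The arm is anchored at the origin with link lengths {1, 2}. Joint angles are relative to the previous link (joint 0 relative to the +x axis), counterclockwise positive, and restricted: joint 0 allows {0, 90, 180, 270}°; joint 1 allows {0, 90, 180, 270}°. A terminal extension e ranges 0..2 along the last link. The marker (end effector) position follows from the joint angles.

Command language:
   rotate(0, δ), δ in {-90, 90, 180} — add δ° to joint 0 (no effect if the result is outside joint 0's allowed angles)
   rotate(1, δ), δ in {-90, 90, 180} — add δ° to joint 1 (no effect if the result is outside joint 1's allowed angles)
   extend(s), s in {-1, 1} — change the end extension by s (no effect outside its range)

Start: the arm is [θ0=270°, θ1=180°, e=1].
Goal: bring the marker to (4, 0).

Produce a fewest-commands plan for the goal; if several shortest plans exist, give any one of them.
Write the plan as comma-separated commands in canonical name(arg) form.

t0: [θ0=270°, θ1=180°, e=1]
t=1 rotate(1, 180) ⇒ [θ0=270°, θ1=0°, e=1]
t=2 rotate(0, 90) ⇒ [θ0=0°, θ1=0°, e=1]
minimal: 2 command(s), checked below 2.

rotate(1, 180), rotate(0, 90)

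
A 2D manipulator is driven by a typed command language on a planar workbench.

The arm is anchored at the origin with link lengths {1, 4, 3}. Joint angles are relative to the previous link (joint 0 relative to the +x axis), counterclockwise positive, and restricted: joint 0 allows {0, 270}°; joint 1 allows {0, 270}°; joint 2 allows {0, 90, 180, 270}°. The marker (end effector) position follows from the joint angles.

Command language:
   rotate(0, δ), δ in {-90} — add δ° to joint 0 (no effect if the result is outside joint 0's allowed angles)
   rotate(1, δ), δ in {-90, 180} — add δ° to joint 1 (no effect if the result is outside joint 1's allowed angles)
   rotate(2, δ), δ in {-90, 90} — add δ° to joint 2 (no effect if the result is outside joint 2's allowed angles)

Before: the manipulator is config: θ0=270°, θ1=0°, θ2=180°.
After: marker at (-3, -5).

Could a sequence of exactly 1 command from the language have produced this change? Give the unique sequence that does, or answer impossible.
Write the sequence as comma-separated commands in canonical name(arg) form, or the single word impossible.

rotate(2, 90)

start: config: θ0=270°, θ1=0°, θ2=180°
step 1 (rotate(2, 90)): config: θ0=270°, θ1=0°, θ2=270°
no rival 1-sequence matches.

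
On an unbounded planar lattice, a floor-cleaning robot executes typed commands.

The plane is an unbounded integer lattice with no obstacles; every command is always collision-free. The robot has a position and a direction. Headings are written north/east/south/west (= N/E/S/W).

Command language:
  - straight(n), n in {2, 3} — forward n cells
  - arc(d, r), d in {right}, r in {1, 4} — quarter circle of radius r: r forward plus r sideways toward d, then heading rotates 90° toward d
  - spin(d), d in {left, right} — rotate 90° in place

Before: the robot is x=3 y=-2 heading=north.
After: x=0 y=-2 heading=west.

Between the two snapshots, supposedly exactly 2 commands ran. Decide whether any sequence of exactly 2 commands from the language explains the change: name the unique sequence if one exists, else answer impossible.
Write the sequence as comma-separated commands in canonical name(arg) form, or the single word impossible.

key: cell and facing (now W) both changed — the 2 commands mix motion and turning
from: x=3 y=-2 heading=north
step 1 (spin(left)): x=3 y=-2 heading=west
step 2 (straight(3)): x=0 y=-2 heading=west
uniquely the one of 36 2-step routes that fits.

spin(left), straight(3)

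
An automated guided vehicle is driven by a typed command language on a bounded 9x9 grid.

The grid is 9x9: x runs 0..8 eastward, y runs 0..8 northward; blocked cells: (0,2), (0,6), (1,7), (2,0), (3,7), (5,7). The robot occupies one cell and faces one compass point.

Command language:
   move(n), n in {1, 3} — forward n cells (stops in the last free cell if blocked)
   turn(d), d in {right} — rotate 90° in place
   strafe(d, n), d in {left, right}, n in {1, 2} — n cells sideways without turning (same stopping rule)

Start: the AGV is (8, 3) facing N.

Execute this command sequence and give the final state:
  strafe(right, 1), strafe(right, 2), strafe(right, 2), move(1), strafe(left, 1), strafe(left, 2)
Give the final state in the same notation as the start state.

(5, 4) facing N

t0: (8, 3) facing N
[1] after strafe(right, 1): (8, 3) facing N
[2] after strafe(right, 2): (8, 3) facing N
[3] after strafe(right, 2): (8, 3) facing N
[4] after move(1): (8, 4) facing N
[5] after strafe(left, 1): (7, 4) facing N
[6] after strafe(left, 2): (5, 4) facing N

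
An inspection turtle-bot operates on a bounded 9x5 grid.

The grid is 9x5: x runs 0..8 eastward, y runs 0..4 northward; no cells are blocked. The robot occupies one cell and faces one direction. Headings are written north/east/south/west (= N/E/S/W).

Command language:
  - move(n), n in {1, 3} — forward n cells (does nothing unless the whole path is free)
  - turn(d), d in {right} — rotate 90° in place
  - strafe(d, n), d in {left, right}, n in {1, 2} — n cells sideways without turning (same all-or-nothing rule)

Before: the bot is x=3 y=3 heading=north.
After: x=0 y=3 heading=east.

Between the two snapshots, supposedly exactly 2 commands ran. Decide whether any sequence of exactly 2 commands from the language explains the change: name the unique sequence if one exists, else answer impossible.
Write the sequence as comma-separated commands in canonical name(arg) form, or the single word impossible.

impossible

checked all 2-command options: none fits.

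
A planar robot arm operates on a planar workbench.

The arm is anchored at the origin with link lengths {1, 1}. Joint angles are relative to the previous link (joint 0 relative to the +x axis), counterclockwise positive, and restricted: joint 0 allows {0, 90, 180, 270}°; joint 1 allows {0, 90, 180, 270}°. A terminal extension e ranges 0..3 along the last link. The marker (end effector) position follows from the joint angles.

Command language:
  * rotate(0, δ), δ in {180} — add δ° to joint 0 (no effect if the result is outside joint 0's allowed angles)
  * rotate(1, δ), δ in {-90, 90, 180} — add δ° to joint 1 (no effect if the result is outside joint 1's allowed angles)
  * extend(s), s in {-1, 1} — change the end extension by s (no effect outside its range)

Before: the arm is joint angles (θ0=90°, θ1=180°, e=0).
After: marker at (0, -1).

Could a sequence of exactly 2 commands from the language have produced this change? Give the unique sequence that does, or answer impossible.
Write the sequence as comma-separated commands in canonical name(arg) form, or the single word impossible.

key: order matters: swapping extend(-1) and extend(1) lands elsewhere
begin: joint angles (θ0=90°, θ1=180°, e=0)
t=1 extend(-1) ⇒ joint angles (θ0=90°, θ1=180°, e=0)
t=2 extend(1) ⇒ joint angles (θ0=90°, θ1=180°, e=1)
uniquely the one of 36 2-step routes that fits.

extend(-1), extend(1)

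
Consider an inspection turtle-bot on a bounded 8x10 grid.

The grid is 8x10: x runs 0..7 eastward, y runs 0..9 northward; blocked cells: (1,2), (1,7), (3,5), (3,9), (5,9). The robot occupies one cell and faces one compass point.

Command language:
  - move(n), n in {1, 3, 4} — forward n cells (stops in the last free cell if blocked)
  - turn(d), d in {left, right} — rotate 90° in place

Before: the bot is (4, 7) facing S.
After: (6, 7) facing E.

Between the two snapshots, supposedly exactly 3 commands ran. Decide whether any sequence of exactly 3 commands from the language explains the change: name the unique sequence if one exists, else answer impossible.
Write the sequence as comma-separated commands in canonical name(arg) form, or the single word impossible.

key: order matters: swapping turn(left) and move(1) lands elsewhere
t0: (4, 7) facing S
[1] after turn(left): (4, 7) facing E
[2] after move(1): (5, 7) facing E
[3] after move(1): (6, 7) facing E
uniquely the one of 125 3-step routes that fits.

turn(left), move(1), move(1)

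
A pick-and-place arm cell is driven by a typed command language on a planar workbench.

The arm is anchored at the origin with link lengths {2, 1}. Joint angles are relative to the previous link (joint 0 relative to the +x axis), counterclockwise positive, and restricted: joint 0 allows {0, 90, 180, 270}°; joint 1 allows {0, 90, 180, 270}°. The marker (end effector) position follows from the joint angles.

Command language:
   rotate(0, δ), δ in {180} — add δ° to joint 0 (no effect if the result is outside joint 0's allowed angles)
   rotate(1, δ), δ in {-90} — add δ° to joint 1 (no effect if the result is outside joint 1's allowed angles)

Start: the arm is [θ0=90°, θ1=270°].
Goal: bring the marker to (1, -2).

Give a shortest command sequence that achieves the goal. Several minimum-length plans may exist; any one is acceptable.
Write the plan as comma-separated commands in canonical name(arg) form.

t0: [θ0=90°, θ1=270°]
1. rotate(0, 180) → [θ0=270°, θ1=270°]
2. rotate(1, -90) → [θ0=270°, θ1=180°]
3. rotate(1, -90) → [θ0=270°, θ1=90°]
no 2-step plan works, so 3 is optimal.

rotate(0, 180), rotate(1, -90), rotate(1, -90)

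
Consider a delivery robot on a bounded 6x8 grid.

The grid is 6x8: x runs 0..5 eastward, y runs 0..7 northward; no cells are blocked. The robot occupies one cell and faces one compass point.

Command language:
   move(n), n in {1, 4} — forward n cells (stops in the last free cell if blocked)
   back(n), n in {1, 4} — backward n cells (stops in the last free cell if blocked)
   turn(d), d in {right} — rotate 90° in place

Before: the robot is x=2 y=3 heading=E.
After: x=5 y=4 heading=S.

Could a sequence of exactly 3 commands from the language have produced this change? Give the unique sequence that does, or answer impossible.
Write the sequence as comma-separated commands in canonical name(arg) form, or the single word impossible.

key: position moved to (5,4) AND the heading swung to S — translation plus rotation needed
from: x=2 y=3 heading=E
[1] after move(4): x=5 y=3 heading=E
[2] after turn(right): x=5 y=3 heading=S
[3] after back(1): x=5 y=4 heading=S
uniquely the one of 125 3-step routes that fits.

move(4), turn(right), back(1)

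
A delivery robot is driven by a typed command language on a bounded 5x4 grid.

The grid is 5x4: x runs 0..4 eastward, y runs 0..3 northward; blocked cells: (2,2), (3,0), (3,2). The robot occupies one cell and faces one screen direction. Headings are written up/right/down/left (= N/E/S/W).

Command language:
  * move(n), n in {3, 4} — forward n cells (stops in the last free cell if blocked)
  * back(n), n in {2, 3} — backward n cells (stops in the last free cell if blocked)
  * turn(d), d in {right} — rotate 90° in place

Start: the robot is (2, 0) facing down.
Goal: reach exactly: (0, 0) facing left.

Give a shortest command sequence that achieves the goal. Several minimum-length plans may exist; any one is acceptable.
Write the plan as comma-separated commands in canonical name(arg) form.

turn(right), move(3)

start: (2, 0) facing down
t=1 turn(right) ⇒ (2, 0) facing left
t=2 move(3) ⇒ (0, 0) facing left
no 1-step plan works, so 2 is optimal.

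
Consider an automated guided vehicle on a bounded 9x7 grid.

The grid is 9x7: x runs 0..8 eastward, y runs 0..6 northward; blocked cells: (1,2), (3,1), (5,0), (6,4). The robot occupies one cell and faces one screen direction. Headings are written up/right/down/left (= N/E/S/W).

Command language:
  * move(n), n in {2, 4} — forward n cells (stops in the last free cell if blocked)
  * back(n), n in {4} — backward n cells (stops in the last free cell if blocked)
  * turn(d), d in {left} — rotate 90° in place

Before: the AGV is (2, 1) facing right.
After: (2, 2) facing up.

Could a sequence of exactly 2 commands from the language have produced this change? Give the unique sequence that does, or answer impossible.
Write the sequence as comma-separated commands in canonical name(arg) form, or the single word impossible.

every 2-command combo misses the target.

impossible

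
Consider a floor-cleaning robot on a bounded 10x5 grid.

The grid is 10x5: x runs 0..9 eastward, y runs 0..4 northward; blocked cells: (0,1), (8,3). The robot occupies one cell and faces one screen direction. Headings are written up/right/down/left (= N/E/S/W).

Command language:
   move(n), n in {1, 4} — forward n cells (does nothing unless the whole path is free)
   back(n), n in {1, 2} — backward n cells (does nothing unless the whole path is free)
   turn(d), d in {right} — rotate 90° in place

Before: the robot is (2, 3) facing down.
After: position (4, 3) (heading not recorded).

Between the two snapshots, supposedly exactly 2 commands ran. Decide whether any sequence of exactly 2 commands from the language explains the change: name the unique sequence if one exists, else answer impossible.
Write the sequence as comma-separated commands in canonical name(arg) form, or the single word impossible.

turn(right), back(2)

key: running back(2) before turn(right) would end elsewhere — order is forced
t0: (2, 3) facing down
step 1 (turn(right)): (2, 3) facing left
step 2 (back(2)): (4, 3) facing left
uniquely the one of 25 2-step routes that fits.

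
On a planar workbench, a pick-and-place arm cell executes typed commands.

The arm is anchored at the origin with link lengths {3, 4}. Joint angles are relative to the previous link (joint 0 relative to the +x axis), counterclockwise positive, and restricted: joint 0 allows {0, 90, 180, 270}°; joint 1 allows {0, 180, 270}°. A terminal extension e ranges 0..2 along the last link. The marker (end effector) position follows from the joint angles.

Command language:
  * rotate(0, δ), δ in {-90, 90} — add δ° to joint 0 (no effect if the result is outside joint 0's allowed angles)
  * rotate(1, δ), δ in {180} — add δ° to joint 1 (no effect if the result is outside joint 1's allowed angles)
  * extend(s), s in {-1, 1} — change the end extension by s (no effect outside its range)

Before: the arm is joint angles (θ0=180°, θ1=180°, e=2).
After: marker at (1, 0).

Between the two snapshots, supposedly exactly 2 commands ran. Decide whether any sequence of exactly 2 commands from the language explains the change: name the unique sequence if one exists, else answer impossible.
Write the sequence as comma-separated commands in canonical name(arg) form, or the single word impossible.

extend(-1), extend(-1)

from: joint angles (θ0=180°, θ1=180°, e=2)
1. extend(-1) → joint angles (θ0=180°, θ1=180°, e=1)
2. extend(-1) → joint angles (θ0=180°, θ1=180°, e=0)
no other 2-command option fits: unique.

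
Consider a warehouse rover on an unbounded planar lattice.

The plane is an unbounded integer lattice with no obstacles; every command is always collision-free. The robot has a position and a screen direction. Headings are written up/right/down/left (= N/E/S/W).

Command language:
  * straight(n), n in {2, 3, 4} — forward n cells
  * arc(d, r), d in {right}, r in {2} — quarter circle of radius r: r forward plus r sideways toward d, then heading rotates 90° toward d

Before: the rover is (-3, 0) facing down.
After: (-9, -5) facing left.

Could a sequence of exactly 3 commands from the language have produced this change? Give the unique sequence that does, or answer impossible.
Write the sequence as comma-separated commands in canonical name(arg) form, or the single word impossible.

straight(3), arc(right, 2), straight(4)

key: cell and facing (now W) both changed — the 3 commands mix motion and turning
begin: (-3, 0) facing down
step 1 (straight(3)): (-3, -3) facing down
step 2 (arc(right, 2)): (-5, -5) facing left
step 3 (straight(4)): (-9, -5) facing left
no other 3-command option fits: unique.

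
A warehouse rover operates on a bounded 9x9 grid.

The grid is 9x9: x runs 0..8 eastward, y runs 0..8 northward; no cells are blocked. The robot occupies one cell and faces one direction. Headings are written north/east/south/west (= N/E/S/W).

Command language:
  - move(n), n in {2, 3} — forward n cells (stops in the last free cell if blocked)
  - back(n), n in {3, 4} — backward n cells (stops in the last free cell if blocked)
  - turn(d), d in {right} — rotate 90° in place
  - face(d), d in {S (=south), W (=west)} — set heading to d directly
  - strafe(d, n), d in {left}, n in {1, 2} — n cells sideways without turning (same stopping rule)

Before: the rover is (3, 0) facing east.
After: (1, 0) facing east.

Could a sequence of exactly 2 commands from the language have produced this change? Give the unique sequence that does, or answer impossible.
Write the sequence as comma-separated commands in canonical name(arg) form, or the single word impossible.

key: still facing E at the end — nothing in the sequence rotates
start: (3, 0) facing east
1. move(2) → (5, 0) facing east
2. back(4) → (1, 0) facing east
all 81 alternatives checked — unique.

move(2), back(4)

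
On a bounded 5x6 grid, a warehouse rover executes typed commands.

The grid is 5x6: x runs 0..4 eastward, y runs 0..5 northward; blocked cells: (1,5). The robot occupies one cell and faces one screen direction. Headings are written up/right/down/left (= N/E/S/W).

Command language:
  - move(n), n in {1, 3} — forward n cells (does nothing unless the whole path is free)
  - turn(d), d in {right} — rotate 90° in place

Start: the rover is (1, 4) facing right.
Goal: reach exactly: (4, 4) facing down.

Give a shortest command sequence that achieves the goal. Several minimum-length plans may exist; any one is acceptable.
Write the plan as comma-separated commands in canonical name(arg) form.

move(3), turn(right)

from: (1, 4) facing right
1. move(3) → (4, 4) facing right
2. turn(right) → (4, 4) facing down
nothing shorter than 2 reaches the goal.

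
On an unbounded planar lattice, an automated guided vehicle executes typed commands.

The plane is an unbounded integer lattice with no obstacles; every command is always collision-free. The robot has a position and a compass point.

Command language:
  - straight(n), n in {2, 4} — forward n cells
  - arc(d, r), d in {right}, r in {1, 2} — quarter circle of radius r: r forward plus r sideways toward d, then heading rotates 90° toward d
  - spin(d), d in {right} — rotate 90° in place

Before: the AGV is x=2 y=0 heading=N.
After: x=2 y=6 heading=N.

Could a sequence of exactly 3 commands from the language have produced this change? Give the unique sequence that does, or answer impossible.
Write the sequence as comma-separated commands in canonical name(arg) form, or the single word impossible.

straight(2), straight(2), straight(2)

key: still facing N at the end — nothing in the sequence rotates
from: x=2 y=0 heading=N
[1] after straight(2): x=2 y=2 heading=N
[2] after straight(2): x=2 y=4 heading=N
[3] after straight(2): x=2 y=6 heading=N
uniquely the one of 125 3-step routes that fits.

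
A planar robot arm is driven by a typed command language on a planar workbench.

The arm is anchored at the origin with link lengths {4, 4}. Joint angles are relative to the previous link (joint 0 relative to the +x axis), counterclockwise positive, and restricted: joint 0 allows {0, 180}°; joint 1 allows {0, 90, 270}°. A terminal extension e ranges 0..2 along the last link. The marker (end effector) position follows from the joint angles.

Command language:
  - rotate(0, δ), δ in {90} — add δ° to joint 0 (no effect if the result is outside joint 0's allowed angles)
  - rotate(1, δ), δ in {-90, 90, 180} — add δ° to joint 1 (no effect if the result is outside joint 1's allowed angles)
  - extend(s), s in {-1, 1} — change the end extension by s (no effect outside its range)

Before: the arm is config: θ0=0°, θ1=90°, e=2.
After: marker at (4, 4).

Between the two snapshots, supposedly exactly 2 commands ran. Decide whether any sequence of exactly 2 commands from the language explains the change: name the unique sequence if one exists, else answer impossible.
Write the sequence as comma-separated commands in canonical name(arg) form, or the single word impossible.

t0: config: θ0=0°, θ1=90°, e=2
1. extend(-1) → config: θ0=0°, θ1=90°, e=1
2. extend(-1) → config: θ0=0°, θ1=90°, e=0
no other 2-command option fits: unique.

extend(-1), extend(-1)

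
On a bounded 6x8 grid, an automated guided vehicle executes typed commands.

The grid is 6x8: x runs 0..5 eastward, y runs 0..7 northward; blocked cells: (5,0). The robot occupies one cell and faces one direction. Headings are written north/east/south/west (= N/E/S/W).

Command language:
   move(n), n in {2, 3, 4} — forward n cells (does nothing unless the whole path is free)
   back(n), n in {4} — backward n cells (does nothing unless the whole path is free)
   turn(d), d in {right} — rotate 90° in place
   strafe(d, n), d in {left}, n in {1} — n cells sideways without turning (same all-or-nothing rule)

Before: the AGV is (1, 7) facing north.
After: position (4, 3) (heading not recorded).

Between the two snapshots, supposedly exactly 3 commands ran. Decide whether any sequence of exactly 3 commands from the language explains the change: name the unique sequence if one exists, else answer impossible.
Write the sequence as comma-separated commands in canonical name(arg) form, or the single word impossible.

key: order matters: swapping back(4) and move(3) lands elsewhere
from: (1, 7) facing north
[1] after back(4): (1, 3) facing north
[2] after turn(right): (1, 3) facing east
[3] after move(3): (4, 3) facing east
uniquely the one of 216 3-step routes that fits.

back(4), turn(right), move(3)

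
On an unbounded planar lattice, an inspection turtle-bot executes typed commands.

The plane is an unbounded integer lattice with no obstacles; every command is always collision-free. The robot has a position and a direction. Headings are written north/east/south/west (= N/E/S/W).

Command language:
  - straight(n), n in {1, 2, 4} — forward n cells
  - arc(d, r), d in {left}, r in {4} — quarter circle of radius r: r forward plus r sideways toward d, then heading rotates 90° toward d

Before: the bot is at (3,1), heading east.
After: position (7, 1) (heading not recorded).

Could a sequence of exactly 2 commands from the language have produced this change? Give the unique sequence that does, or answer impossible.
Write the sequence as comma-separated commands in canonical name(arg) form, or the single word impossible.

straight(2), straight(2)

from: at (3,1), heading east
step 1 (straight(2)): at (5,1), heading east
step 2 (straight(2)): at (7,1), heading east
uniquely the one of 16 2-step routes that fits.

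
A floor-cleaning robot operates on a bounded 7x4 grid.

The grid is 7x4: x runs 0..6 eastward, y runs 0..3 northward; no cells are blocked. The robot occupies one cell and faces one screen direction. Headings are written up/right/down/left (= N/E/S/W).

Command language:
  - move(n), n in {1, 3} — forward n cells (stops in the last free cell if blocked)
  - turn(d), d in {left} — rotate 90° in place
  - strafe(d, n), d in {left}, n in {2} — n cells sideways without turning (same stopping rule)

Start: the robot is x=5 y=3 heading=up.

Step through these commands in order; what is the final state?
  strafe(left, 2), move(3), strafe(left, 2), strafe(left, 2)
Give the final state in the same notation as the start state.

x=0 y=3 heading=up

begin: x=5 y=3 heading=up
t=1 strafe(left, 2) ⇒ x=3 y=3 heading=up
t=2 move(3) ⇒ x=3 y=3 heading=up
t=3 strafe(left, 2) ⇒ x=1 y=3 heading=up
t=4 strafe(left, 2) ⇒ x=0 y=3 heading=up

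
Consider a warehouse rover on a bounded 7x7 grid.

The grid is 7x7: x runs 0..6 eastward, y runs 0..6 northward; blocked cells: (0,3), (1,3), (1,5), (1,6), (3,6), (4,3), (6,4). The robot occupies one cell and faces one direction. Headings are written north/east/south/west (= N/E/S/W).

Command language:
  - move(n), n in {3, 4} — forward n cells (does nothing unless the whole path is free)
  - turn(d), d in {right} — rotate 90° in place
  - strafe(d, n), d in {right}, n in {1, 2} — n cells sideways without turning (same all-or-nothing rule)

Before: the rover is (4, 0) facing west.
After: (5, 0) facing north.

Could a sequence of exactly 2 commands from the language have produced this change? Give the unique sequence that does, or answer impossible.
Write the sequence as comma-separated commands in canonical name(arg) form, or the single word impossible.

key: cell and facing (now N) both changed — the 2 commands mix motion and turning
initial: (4, 0) facing west
1. turn(right) → (4, 0) facing north
2. strafe(right, 1) → (5, 0) facing north
uniquely the one of 25 2-step routes that fits.

turn(right), strafe(right, 1)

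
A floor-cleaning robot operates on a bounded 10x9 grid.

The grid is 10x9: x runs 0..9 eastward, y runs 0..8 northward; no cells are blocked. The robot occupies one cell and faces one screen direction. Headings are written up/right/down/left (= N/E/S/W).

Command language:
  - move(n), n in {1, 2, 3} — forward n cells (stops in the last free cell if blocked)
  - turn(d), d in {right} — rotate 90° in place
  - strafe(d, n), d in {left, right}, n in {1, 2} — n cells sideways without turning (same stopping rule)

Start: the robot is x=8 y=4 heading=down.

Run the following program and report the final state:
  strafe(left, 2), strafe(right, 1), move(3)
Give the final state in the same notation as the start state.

from: x=8 y=4 heading=down
[1] after strafe(left, 2): x=9 y=4 heading=down
[2] after strafe(right, 1): x=8 y=4 heading=down
[3] after move(3): x=8 y=1 heading=down

x=8 y=1 heading=down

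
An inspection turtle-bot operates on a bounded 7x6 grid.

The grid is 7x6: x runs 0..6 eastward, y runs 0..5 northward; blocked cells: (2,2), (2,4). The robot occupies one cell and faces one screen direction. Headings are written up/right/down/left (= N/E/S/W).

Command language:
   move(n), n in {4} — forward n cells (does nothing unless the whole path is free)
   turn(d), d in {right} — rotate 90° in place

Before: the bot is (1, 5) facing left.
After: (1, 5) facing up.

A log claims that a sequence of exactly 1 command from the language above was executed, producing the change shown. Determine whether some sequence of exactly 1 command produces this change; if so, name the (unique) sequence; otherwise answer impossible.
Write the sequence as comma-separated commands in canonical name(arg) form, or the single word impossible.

turn(right)

key: parked at (1,5) the whole time — nothing moves the robot
start: (1, 5) facing left
t=1 turn(right) ⇒ (1, 5) facing up
all 2 alternatives checked — unique.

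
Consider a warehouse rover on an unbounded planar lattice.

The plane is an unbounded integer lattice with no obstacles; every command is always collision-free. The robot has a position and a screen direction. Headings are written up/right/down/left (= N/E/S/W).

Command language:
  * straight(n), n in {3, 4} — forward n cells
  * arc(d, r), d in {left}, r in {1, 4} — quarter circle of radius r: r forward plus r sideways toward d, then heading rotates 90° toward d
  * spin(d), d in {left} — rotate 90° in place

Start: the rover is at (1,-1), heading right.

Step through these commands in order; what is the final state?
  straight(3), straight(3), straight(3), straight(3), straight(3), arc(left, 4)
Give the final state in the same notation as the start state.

begin: at (1,-1), heading right
1. straight(3) → at (4,-1), heading right
2. straight(3) → at (7,-1), heading right
3. straight(3) → at (10,-1), heading right
4. straight(3) → at (13,-1), heading right
5. straight(3) → at (16,-1), heading right
6. arc(left, 4) → at (20,3), heading up

at (20,3), heading up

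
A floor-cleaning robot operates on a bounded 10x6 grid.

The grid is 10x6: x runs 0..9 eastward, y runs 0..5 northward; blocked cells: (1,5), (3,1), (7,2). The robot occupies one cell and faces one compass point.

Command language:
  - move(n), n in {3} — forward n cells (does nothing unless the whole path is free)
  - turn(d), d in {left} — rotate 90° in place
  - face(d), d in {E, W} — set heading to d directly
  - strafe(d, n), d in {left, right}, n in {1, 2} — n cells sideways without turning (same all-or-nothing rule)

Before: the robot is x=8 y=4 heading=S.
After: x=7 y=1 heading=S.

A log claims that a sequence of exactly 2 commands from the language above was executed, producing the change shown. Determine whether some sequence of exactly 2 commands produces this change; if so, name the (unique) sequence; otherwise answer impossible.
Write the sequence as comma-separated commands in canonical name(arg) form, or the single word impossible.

move(3), strafe(right, 1)

key: still facing S at the end — nothing in the sequence rotates
begin: x=8 y=4 heading=S
step 1 (move(3)): x=8 y=1 heading=S
step 2 (strafe(right, 1)): x=7 y=1 heading=S
no rival 2-sequence matches.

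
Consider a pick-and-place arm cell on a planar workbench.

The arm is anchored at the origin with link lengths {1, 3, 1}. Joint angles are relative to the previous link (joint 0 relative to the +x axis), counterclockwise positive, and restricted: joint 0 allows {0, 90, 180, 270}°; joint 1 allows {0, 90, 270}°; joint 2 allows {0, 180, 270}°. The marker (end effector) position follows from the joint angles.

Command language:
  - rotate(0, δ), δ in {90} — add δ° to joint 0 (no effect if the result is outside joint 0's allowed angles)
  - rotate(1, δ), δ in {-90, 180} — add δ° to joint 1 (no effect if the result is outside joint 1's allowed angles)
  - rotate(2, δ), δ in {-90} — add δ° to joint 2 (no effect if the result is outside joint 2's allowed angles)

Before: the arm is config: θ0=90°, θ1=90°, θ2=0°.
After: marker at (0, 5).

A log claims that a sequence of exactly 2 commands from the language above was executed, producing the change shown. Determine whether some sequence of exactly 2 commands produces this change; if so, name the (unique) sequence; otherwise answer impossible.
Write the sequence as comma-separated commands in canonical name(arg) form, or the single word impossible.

key: running rotate(1, 180) before rotate(1, -90) would end elsewhere — order is forced
t0: config: θ0=90°, θ1=90°, θ2=0°
1. rotate(1, -90) → config: θ0=90°, θ1=0°, θ2=0°
2. rotate(1, 180) → config: θ0=90°, θ1=0°, θ2=0°
no rival 2-sequence matches.

rotate(1, -90), rotate(1, 180)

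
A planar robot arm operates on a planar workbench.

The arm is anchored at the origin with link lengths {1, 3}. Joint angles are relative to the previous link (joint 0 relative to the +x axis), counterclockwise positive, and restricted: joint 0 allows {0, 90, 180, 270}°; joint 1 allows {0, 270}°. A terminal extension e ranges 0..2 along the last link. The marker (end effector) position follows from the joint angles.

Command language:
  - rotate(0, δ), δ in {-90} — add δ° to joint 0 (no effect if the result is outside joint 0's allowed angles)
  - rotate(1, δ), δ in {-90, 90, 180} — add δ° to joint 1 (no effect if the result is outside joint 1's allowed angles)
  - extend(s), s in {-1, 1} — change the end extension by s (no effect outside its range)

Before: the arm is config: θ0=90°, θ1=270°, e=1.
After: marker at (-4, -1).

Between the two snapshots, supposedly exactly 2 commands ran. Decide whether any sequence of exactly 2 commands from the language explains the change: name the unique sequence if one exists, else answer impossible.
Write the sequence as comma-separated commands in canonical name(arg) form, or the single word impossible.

rotate(0, -90), rotate(0, -90)

t0: config: θ0=90°, θ1=270°, e=1
1. rotate(0, -90) → config: θ0=0°, θ1=270°, e=1
2. rotate(0, -90) → config: θ0=270°, θ1=270°, e=1
no rival 2-sequence matches.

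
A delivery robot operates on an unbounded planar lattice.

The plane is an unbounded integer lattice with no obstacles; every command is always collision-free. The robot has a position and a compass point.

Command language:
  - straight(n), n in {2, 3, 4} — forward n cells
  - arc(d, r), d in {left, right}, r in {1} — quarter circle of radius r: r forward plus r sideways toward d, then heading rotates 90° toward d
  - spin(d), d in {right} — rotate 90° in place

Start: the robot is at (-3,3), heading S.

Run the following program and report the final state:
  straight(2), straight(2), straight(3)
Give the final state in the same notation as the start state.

at (-3,-4), heading S

t0: at (-3,3), heading S
t=1 straight(2) ⇒ at (-3,1), heading S
t=2 straight(2) ⇒ at (-3,-1), heading S
t=3 straight(3) ⇒ at (-3,-4), heading S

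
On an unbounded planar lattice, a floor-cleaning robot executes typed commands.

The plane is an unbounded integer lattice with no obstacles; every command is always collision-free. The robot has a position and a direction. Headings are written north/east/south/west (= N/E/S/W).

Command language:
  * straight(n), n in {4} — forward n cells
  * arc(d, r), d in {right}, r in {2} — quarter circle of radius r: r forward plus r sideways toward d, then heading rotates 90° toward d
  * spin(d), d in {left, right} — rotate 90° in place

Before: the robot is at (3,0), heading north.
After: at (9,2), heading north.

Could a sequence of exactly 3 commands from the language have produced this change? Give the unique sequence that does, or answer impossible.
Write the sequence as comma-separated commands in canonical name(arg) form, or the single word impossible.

arc(right, 2), straight(4), spin(left)

key: order matters: swapping arc(right, 2) and spin(left) lands elsewhere
initial: at (3,0), heading north
step 1 (arc(right, 2)): at (5,2), heading east
step 2 (straight(4)): at (9,2), heading east
step 3 (spin(left)): at (9,2), heading north
no other 3-command option fits: unique.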